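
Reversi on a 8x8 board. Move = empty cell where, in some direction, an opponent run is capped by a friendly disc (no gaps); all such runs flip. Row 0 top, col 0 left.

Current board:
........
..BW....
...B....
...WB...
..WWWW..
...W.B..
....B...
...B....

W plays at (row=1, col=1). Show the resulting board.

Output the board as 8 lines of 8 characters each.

Place W at (1,1); scan 8 dirs for brackets.
Dir NW: first cell '.' (not opp) -> no flip
Dir N: first cell '.' (not opp) -> no flip
Dir NE: first cell '.' (not opp) -> no flip
Dir W: first cell '.' (not opp) -> no flip
Dir E: opp run (1,2) capped by W -> flip
Dir SW: first cell '.' (not opp) -> no flip
Dir S: first cell '.' (not opp) -> no flip
Dir SE: first cell '.' (not opp) -> no flip
All flips: (1,2)

Answer: ........
.WWW....
...B....
...WB...
..WWWW..
...W.B..
....B...
...B....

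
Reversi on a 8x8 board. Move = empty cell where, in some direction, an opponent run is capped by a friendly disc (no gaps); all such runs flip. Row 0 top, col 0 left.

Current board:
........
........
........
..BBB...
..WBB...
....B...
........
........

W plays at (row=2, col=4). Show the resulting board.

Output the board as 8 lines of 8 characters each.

Answer: ........
........
....W...
..BWB...
..WBB...
....B...
........
........

Derivation:
Place W at (2,4); scan 8 dirs for brackets.
Dir NW: first cell '.' (not opp) -> no flip
Dir N: first cell '.' (not opp) -> no flip
Dir NE: first cell '.' (not opp) -> no flip
Dir W: first cell '.' (not opp) -> no flip
Dir E: first cell '.' (not opp) -> no flip
Dir SW: opp run (3,3) capped by W -> flip
Dir S: opp run (3,4) (4,4) (5,4), next='.' -> no flip
Dir SE: first cell '.' (not opp) -> no flip
All flips: (3,3)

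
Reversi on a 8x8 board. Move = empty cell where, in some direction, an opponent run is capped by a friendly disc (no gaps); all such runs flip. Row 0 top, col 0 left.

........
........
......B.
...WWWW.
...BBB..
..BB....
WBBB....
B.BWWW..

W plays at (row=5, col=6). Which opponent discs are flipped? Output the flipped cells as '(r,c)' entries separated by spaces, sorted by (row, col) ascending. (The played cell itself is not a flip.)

Dir NW: opp run (4,5) capped by W -> flip
Dir N: first cell '.' (not opp) -> no flip
Dir NE: first cell '.' (not opp) -> no flip
Dir W: first cell '.' (not opp) -> no flip
Dir E: first cell '.' (not opp) -> no flip
Dir SW: first cell '.' (not opp) -> no flip
Dir S: first cell '.' (not opp) -> no flip
Dir SE: first cell '.' (not opp) -> no flip

Answer: (4,5)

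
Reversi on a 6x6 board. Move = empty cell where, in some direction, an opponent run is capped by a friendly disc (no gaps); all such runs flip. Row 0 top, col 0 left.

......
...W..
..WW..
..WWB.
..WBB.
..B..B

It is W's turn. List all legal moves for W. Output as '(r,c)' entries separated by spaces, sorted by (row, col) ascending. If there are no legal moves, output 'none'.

Answer: (3,5) (4,5) (5,3) (5,4)

Derivation:
(2,4): no bracket -> illegal
(2,5): no bracket -> illegal
(3,5): flips 1 -> legal
(4,1): no bracket -> illegal
(4,5): flips 3 -> legal
(5,1): no bracket -> illegal
(5,3): flips 1 -> legal
(5,4): flips 1 -> legal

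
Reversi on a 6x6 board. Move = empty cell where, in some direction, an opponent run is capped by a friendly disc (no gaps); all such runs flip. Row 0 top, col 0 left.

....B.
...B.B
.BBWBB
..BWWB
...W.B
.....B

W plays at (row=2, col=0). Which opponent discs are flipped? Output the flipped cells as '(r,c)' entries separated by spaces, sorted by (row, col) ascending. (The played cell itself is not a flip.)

Dir NW: edge -> no flip
Dir N: first cell '.' (not opp) -> no flip
Dir NE: first cell '.' (not opp) -> no flip
Dir W: edge -> no flip
Dir E: opp run (2,1) (2,2) capped by W -> flip
Dir SW: edge -> no flip
Dir S: first cell '.' (not opp) -> no flip
Dir SE: first cell '.' (not opp) -> no flip

Answer: (2,1) (2,2)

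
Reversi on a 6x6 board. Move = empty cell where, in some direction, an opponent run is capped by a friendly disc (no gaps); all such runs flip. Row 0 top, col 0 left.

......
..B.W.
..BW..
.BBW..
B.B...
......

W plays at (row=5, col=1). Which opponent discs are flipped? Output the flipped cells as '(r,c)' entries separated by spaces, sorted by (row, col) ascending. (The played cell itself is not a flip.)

Dir NW: opp run (4,0), next=edge -> no flip
Dir N: first cell '.' (not opp) -> no flip
Dir NE: opp run (4,2) capped by W -> flip
Dir W: first cell '.' (not opp) -> no flip
Dir E: first cell '.' (not opp) -> no flip
Dir SW: edge -> no flip
Dir S: edge -> no flip
Dir SE: edge -> no flip

Answer: (4,2)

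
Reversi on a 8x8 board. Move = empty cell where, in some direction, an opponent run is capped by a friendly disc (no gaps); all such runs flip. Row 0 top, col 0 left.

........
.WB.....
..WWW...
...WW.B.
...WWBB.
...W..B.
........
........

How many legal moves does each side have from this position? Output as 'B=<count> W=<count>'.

-- B to move --
(0,0): no bracket -> illegal
(0,1): no bracket -> illegal
(0,2): no bracket -> illegal
(1,0): flips 1 -> legal
(1,3): no bracket -> illegal
(1,4): no bracket -> illegal
(1,5): no bracket -> illegal
(2,0): no bracket -> illegal
(2,1): no bracket -> illegal
(2,5): no bracket -> illegal
(3,1): no bracket -> illegal
(3,2): flips 1 -> legal
(3,5): no bracket -> illegal
(4,2): flips 2 -> legal
(5,2): no bracket -> illegal
(5,4): no bracket -> illegal
(5,5): no bracket -> illegal
(6,2): no bracket -> illegal
(6,3): no bracket -> illegal
(6,4): no bracket -> illegal
B mobility = 3
-- W to move --
(0,1): flips 1 -> legal
(0,2): flips 1 -> legal
(0,3): no bracket -> illegal
(1,3): flips 1 -> legal
(2,1): no bracket -> illegal
(2,5): no bracket -> illegal
(2,6): no bracket -> illegal
(2,7): no bracket -> illegal
(3,5): no bracket -> illegal
(3,7): no bracket -> illegal
(4,7): flips 2 -> legal
(5,4): no bracket -> illegal
(5,5): no bracket -> illegal
(5,7): no bracket -> illegal
(6,5): no bracket -> illegal
(6,6): no bracket -> illegal
(6,7): flips 2 -> legal
W mobility = 5

Answer: B=3 W=5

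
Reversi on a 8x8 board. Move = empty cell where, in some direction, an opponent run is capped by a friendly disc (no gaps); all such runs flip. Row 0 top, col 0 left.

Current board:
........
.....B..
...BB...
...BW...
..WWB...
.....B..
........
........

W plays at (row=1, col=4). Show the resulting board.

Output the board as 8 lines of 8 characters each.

Answer: ........
....WB..
...BW...
...BW...
..WWB...
.....B..
........
........

Derivation:
Place W at (1,4); scan 8 dirs for brackets.
Dir NW: first cell '.' (not opp) -> no flip
Dir N: first cell '.' (not opp) -> no flip
Dir NE: first cell '.' (not opp) -> no flip
Dir W: first cell '.' (not opp) -> no flip
Dir E: opp run (1,5), next='.' -> no flip
Dir SW: opp run (2,3), next='.' -> no flip
Dir S: opp run (2,4) capped by W -> flip
Dir SE: first cell '.' (not opp) -> no flip
All flips: (2,4)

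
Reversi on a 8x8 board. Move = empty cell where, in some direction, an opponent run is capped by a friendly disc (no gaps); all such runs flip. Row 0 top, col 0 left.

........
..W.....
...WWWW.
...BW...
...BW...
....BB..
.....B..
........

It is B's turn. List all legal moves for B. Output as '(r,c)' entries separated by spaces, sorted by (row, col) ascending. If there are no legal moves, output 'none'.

(0,1): no bracket -> illegal
(0,2): no bracket -> illegal
(0,3): no bracket -> illegal
(1,1): no bracket -> illegal
(1,3): flips 1 -> legal
(1,4): flips 3 -> legal
(1,5): flips 1 -> legal
(1,6): flips 2 -> legal
(1,7): no bracket -> illegal
(2,1): no bracket -> illegal
(2,2): no bracket -> illegal
(2,7): no bracket -> illegal
(3,2): no bracket -> illegal
(3,5): flips 1 -> legal
(3,6): no bracket -> illegal
(3,7): no bracket -> illegal
(4,5): flips 1 -> legal
(5,3): no bracket -> illegal

Answer: (1,3) (1,4) (1,5) (1,6) (3,5) (4,5)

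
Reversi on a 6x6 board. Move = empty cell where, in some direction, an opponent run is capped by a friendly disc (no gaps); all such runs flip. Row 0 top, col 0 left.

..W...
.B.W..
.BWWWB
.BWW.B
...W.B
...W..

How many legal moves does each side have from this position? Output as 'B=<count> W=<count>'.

-- B to move --
(0,1): no bracket -> illegal
(0,3): no bracket -> illegal
(0,4): flips 2 -> legal
(1,2): no bracket -> illegal
(1,4): no bracket -> illegal
(1,5): no bracket -> illegal
(3,4): flips 2 -> legal
(4,1): no bracket -> illegal
(4,2): no bracket -> illegal
(4,4): flips 2 -> legal
(5,2): no bracket -> illegal
(5,4): flips 2 -> legal
B mobility = 4
-- W to move --
(0,0): flips 1 -> legal
(0,1): no bracket -> illegal
(1,0): flips 1 -> legal
(1,2): no bracket -> illegal
(1,4): no bracket -> illegal
(1,5): no bracket -> illegal
(2,0): flips 2 -> legal
(3,0): flips 1 -> legal
(3,4): no bracket -> illegal
(4,0): flips 1 -> legal
(4,1): no bracket -> illegal
(4,2): no bracket -> illegal
(4,4): no bracket -> illegal
(5,4): no bracket -> illegal
(5,5): no bracket -> illegal
W mobility = 5

Answer: B=4 W=5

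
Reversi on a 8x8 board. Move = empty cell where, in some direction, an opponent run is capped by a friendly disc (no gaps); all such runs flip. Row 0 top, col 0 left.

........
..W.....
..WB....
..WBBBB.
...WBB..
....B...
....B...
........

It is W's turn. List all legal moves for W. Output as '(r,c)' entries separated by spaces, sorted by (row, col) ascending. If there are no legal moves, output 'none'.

(1,3): flips 2 -> legal
(1,4): flips 1 -> legal
(2,4): flips 1 -> legal
(2,5): flips 1 -> legal
(2,6): no bracket -> illegal
(2,7): no bracket -> illegal
(3,7): flips 4 -> legal
(4,2): no bracket -> illegal
(4,6): flips 2 -> legal
(4,7): no bracket -> illegal
(5,3): no bracket -> illegal
(5,5): flips 2 -> legal
(5,6): flips 3 -> legal
(6,3): no bracket -> illegal
(6,5): flips 1 -> legal
(7,3): no bracket -> illegal
(7,4): no bracket -> illegal
(7,5): no bracket -> illegal

Answer: (1,3) (1,4) (2,4) (2,5) (3,7) (4,6) (5,5) (5,6) (6,5)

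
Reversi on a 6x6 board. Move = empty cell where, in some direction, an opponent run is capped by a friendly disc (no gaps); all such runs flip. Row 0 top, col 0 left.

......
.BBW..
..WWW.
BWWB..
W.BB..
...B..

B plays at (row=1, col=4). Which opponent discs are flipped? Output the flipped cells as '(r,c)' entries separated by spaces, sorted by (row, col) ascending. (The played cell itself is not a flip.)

Dir NW: first cell '.' (not opp) -> no flip
Dir N: first cell '.' (not opp) -> no flip
Dir NE: first cell '.' (not opp) -> no flip
Dir W: opp run (1,3) capped by B -> flip
Dir E: first cell '.' (not opp) -> no flip
Dir SW: opp run (2,3) (3,2), next='.' -> no flip
Dir S: opp run (2,4), next='.' -> no flip
Dir SE: first cell '.' (not opp) -> no flip

Answer: (1,3)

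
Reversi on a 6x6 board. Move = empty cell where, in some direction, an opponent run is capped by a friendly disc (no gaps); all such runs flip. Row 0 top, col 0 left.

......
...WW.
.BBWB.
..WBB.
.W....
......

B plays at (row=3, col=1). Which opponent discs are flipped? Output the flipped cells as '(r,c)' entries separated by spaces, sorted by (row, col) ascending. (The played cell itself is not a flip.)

Answer: (3,2)

Derivation:
Dir NW: first cell '.' (not opp) -> no flip
Dir N: first cell 'B' (not opp) -> no flip
Dir NE: first cell 'B' (not opp) -> no flip
Dir W: first cell '.' (not opp) -> no flip
Dir E: opp run (3,2) capped by B -> flip
Dir SW: first cell '.' (not opp) -> no flip
Dir S: opp run (4,1), next='.' -> no flip
Dir SE: first cell '.' (not opp) -> no flip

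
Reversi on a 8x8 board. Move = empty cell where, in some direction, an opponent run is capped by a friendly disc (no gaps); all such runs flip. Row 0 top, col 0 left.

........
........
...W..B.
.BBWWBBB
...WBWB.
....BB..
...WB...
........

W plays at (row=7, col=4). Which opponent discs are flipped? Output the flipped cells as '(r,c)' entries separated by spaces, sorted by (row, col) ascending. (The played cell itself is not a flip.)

Dir NW: first cell 'W' (not opp) -> no flip
Dir N: opp run (6,4) (5,4) (4,4) capped by W -> flip
Dir NE: first cell '.' (not opp) -> no flip
Dir W: first cell '.' (not opp) -> no flip
Dir E: first cell '.' (not opp) -> no flip
Dir SW: edge -> no flip
Dir S: edge -> no flip
Dir SE: edge -> no flip

Answer: (4,4) (5,4) (6,4)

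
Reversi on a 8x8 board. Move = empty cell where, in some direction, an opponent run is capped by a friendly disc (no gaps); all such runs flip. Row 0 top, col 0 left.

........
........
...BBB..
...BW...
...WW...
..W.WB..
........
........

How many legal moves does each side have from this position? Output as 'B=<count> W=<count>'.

-- B to move --
(3,2): no bracket -> illegal
(3,5): flips 1 -> legal
(4,1): no bracket -> illegal
(4,2): no bracket -> illegal
(4,5): flips 1 -> legal
(5,1): no bracket -> illegal
(5,3): flips 2 -> legal
(6,1): flips 3 -> legal
(6,2): no bracket -> illegal
(6,3): no bracket -> illegal
(6,4): flips 3 -> legal
(6,5): no bracket -> illegal
B mobility = 5
-- W to move --
(1,2): flips 1 -> legal
(1,3): flips 2 -> legal
(1,4): flips 1 -> legal
(1,5): no bracket -> illegal
(1,6): flips 1 -> legal
(2,2): flips 1 -> legal
(2,6): no bracket -> illegal
(3,2): flips 1 -> legal
(3,5): no bracket -> illegal
(3,6): no bracket -> illegal
(4,2): no bracket -> illegal
(4,5): no bracket -> illegal
(4,6): no bracket -> illegal
(5,6): flips 1 -> legal
(6,4): no bracket -> illegal
(6,5): no bracket -> illegal
(6,6): flips 1 -> legal
W mobility = 8

Answer: B=5 W=8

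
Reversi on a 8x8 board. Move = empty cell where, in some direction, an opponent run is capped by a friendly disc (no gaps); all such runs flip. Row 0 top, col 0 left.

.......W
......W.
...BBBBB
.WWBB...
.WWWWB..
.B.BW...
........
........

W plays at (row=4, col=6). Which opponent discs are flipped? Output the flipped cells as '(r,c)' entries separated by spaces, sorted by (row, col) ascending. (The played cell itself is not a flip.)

Dir NW: first cell '.' (not opp) -> no flip
Dir N: first cell '.' (not opp) -> no flip
Dir NE: first cell '.' (not opp) -> no flip
Dir W: opp run (4,5) capped by W -> flip
Dir E: first cell '.' (not opp) -> no flip
Dir SW: first cell '.' (not opp) -> no flip
Dir S: first cell '.' (not opp) -> no flip
Dir SE: first cell '.' (not opp) -> no flip

Answer: (4,5)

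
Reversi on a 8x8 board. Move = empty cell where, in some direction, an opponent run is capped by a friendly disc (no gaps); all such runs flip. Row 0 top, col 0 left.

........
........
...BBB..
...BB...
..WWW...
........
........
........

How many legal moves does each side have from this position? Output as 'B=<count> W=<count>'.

Answer: B=5 W=5

Derivation:
-- B to move --
(3,1): no bracket -> illegal
(3,2): no bracket -> illegal
(3,5): no bracket -> illegal
(4,1): no bracket -> illegal
(4,5): no bracket -> illegal
(5,1): flips 1 -> legal
(5,2): flips 1 -> legal
(5,3): flips 1 -> legal
(5,4): flips 1 -> legal
(5,5): flips 1 -> legal
B mobility = 5
-- W to move --
(1,2): no bracket -> illegal
(1,3): flips 2 -> legal
(1,4): flips 2 -> legal
(1,5): flips 2 -> legal
(1,6): flips 2 -> legal
(2,2): flips 1 -> legal
(2,6): no bracket -> illegal
(3,2): no bracket -> illegal
(3,5): no bracket -> illegal
(3,6): no bracket -> illegal
(4,5): no bracket -> illegal
W mobility = 5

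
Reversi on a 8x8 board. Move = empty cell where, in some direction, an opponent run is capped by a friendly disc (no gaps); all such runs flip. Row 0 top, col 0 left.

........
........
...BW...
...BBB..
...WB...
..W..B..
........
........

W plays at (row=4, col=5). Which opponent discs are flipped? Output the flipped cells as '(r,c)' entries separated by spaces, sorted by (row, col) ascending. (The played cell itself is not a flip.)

Dir NW: opp run (3,4) (2,3), next='.' -> no flip
Dir N: opp run (3,5), next='.' -> no flip
Dir NE: first cell '.' (not opp) -> no flip
Dir W: opp run (4,4) capped by W -> flip
Dir E: first cell '.' (not opp) -> no flip
Dir SW: first cell '.' (not opp) -> no flip
Dir S: opp run (5,5), next='.' -> no flip
Dir SE: first cell '.' (not opp) -> no flip

Answer: (4,4)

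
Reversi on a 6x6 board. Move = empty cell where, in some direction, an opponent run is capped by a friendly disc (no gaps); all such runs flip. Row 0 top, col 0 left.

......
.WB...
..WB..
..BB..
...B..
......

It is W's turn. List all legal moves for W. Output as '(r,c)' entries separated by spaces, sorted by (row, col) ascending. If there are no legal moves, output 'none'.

(0,1): no bracket -> illegal
(0,2): flips 1 -> legal
(0,3): no bracket -> illegal
(1,3): flips 1 -> legal
(1,4): no bracket -> illegal
(2,1): no bracket -> illegal
(2,4): flips 1 -> legal
(3,1): no bracket -> illegal
(3,4): no bracket -> illegal
(4,1): no bracket -> illegal
(4,2): flips 1 -> legal
(4,4): flips 1 -> legal
(5,2): no bracket -> illegal
(5,3): no bracket -> illegal
(5,4): no bracket -> illegal

Answer: (0,2) (1,3) (2,4) (4,2) (4,4)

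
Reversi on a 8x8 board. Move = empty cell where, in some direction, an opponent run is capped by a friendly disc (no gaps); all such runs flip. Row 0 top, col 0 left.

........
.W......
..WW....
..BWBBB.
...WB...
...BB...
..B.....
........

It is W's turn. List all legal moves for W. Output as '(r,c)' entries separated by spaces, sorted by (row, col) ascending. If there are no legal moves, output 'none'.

Answer: (2,1) (2,5) (3,1) (3,7) (4,1) (4,2) (4,5) (5,5) (6,3) (6,5)

Derivation:
(2,1): flips 1 -> legal
(2,4): no bracket -> illegal
(2,5): flips 1 -> legal
(2,6): no bracket -> illegal
(2,7): no bracket -> illegal
(3,1): flips 1 -> legal
(3,7): flips 3 -> legal
(4,1): flips 1 -> legal
(4,2): flips 1 -> legal
(4,5): flips 2 -> legal
(4,6): no bracket -> illegal
(4,7): no bracket -> illegal
(5,1): no bracket -> illegal
(5,2): no bracket -> illegal
(5,5): flips 1 -> legal
(6,1): no bracket -> illegal
(6,3): flips 1 -> legal
(6,4): no bracket -> illegal
(6,5): flips 1 -> legal
(7,1): no bracket -> illegal
(7,2): no bracket -> illegal
(7,3): no bracket -> illegal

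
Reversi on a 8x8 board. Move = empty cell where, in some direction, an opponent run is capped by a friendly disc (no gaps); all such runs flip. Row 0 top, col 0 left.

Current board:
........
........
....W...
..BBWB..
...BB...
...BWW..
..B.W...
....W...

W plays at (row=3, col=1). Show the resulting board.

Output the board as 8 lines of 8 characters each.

Place W at (3,1); scan 8 dirs for brackets.
Dir NW: first cell '.' (not opp) -> no flip
Dir N: first cell '.' (not opp) -> no flip
Dir NE: first cell '.' (not opp) -> no flip
Dir W: first cell '.' (not opp) -> no flip
Dir E: opp run (3,2) (3,3) capped by W -> flip
Dir SW: first cell '.' (not opp) -> no flip
Dir S: first cell '.' (not opp) -> no flip
Dir SE: first cell '.' (not opp) -> no flip
All flips: (3,2) (3,3)

Answer: ........
........
....W...
.WWWWB..
...BB...
...BWW..
..B.W...
....W...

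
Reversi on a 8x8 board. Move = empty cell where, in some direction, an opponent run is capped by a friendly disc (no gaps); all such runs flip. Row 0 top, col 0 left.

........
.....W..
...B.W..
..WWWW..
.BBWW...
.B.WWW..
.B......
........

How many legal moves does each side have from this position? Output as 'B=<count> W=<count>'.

Answer: B=5 W=8

Derivation:
-- B to move --
(0,4): no bracket -> illegal
(0,5): no bracket -> illegal
(0,6): no bracket -> illegal
(1,4): no bracket -> illegal
(1,6): no bracket -> illegal
(2,1): no bracket -> illegal
(2,2): flips 1 -> legal
(2,4): flips 1 -> legal
(2,6): no bracket -> illegal
(3,1): no bracket -> illegal
(3,6): no bracket -> illegal
(4,5): flips 3 -> legal
(4,6): no bracket -> illegal
(5,2): no bracket -> illegal
(5,6): no bracket -> illegal
(6,2): no bracket -> illegal
(6,3): flips 3 -> legal
(6,4): flips 1 -> legal
(6,5): no bracket -> illegal
(6,6): no bracket -> illegal
B mobility = 5
-- W to move --
(1,2): flips 1 -> legal
(1,3): flips 1 -> legal
(1,4): flips 1 -> legal
(2,2): no bracket -> illegal
(2,4): no bracket -> illegal
(3,0): no bracket -> illegal
(3,1): flips 1 -> legal
(4,0): flips 2 -> legal
(5,0): flips 1 -> legal
(5,2): flips 1 -> legal
(6,0): flips 2 -> legal
(6,2): no bracket -> illegal
(7,0): no bracket -> illegal
(7,1): no bracket -> illegal
(7,2): no bracket -> illegal
W mobility = 8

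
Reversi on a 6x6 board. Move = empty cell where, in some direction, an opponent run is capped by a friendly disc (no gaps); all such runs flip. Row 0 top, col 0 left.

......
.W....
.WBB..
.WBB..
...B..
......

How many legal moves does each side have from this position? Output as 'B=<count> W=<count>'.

Answer: B=5 W=5

Derivation:
-- B to move --
(0,0): flips 1 -> legal
(0,1): no bracket -> illegal
(0,2): no bracket -> illegal
(1,0): flips 1 -> legal
(1,2): no bracket -> illegal
(2,0): flips 1 -> legal
(3,0): flips 1 -> legal
(4,0): flips 1 -> legal
(4,1): no bracket -> illegal
(4,2): no bracket -> illegal
B mobility = 5
-- W to move --
(1,2): no bracket -> illegal
(1,3): flips 1 -> legal
(1,4): no bracket -> illegal
(2,4): flips 2 -> legal
(3,4): flips 2 -> legal
(4,1): no bracket -> illegal
(4,2): no bracket -> illegal
(4,4): flips 2 -> legal
(5,2): no bracket -> illegal
(5,3): no bracket -> illegal
(5,4): flips 2 -> legal
W mobility = 5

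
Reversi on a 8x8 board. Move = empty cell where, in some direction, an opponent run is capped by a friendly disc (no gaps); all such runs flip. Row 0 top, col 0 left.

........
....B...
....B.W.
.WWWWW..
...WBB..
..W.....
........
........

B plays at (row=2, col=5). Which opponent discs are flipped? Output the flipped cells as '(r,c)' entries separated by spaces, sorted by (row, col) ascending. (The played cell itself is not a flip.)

Answer: (3,5)

Derivation:
Dir NW: first cell 'B' (not opp) -> no flip
Dir N: first cell '.' (not opp) -> no flip
Dir NE: first cell '.' (not opp) -> no flip
Dir W: first cell 'B' (not opp) -> no flip
Dir E: opp run (2,6), next='.' -> no flip
Dir SW: opp run (3,4) (4,3) (5,2), next='.' -> no flip
Dir S: opp run (3,5) capped by B -> flip
Dir SE: first cell '.' (not opp) -> no flip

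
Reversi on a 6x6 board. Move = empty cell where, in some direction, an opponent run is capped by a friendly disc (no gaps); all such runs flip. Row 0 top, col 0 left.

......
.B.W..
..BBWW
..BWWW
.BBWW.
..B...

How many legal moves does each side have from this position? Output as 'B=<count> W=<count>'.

Answer: B=7 W=6

Derivation:
-- B to move --
(0,2): no bracket -> illegal
(0,3): flips 1 -> legal
(0,4): flips 1 -> legal
(1,2): no bracket -> illegal
(1,4): no bracket -> illegal
(1,5): flips 2 -> legal
(4,5): flips 3 -> legal
(5,3): flips 2 -> legal
(5,4): flips 1 -> legal
(5,5): flips 2 -> legal
B mobility = 7
-- W to move --
(0,0): flips 2 -> legal
(0,1): no bracket -> illegal
(0,2): no bracket -> illegal
(1,0): no bracket -> illegal
(1,2): flips 1 -> legal
(1,4): no bracket -> illegal
(2,0): no bracket -> illegal
(2,1): flips 3 -> legal
(3,0): no bracket -> illegal
(3,1): flips 2 -> legal
(4,0): flips 2 -> legal
(5,0): no bracket -> illegal
(5,1): flips 1 -> legal
(5,3): no bracket -> illegal
W mobility = 6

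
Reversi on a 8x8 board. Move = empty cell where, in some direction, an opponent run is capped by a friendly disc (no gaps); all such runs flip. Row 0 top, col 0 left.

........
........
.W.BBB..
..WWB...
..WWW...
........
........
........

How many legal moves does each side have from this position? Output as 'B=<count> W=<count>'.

-- B to move --
(1,0): no bracket -> illegal
(1,1): no bracket -> illegal
(1,2): no bracket -> illegal
(2,0): no bracket -> illegal
(2,2): no bracket -> illegal
(3,0): no bracket -> illegal
(3,1): flips 2 -> legal
(3,5): no bracket -> illegal
(4,1): flips 1 -> legal
(4,5): no bracket -> illegal
(5,1): flips 2 -> legal
(5,2): flips 1 -> legal
(5,3): flips 2 -> legal
(5,4): flips 1 -> legal
(5,5): no bracket -> illegal
B mobility = 6
-- W to move --
(1,2): no bracket -> illegal
(1,3): flips 1 -> legal
(1,4): flips 3 -> legal
(1,5): flips 1 -> legal
(1,6): flips 2 -> legal
(2,2): no bracket -> illegal
(2,6): no bracket -> illegal
(3,5): flips 1 -> legal
(3,6): no bracket -> illegal
(4,5): no bracket -> illegal
W mobility = 5

Answer: B=6 W=5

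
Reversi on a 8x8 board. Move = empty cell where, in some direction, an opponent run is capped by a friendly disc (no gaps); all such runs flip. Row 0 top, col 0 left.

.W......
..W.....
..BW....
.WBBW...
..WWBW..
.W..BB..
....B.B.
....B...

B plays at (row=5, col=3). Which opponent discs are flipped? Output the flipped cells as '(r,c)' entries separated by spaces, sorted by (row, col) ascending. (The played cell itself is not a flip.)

Answer: (4,3)

Derivation:
Dir NW: opp run (4,2) (3,1), next='.' -> no flip
Dir N: opp run (4,3) capped by B -> flip
Dir NE: first cell 'B' (not opp) -> no flip
Dir W: first cell '.' (not opp) -> no flip
Dir E: first cell 'B' (not opp) -> no flip
Dir SW: first cell '.' (not opp) -> no flip
Dir S: first cell '.' (not opp) -> no flip
Dir SE: first cell 'B' (not opp) -> no flip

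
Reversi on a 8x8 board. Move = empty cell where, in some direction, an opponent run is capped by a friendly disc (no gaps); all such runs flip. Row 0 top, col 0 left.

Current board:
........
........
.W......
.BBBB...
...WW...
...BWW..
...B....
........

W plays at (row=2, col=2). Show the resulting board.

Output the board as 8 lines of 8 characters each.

Place W at (2,2); scan 8 dirs for brackets.
Dir NW: first cell '.' (not opp) -> no flip
Dir N: first cell '.' (not opp) -> no flip
Dir NE: first cell '.' (not opp) -> no flip
Dir W: first cell 'W' (not opp) -> no flip
Dir E: first cell '.' (not opp) -> no flip
Dir SW: opp run (3,1), next='.' -> no flip
Dir S: opp run (3,2), next='.' -> no flip
Dir SE: opp run (3,3) capped by W -> flip
All flips: (3,3)

Answer: ........
........
.WW.....
.BBWB...
...WW...
...BWW..
...B....
........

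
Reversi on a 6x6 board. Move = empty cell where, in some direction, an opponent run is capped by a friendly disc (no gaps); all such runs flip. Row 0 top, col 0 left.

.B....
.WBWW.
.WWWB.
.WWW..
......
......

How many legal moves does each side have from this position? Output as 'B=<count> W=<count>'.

-- B to move --
(0,0): no bracket -> illegal
(0,2): flips 1 -> legal
(0,3): no bracket -> illegal
(0,4): flips 1 -> legal
(0,5): no bracket -> illegal
(1,0): flips 1 -> legal
(1,5): flips 2 -> legal
(2,0): flips 3 -> legal
(2,5): no bracket -> illegal
(3,0): flips 1 -> legal
(3,4): flips 1 -> legal
(4,0): no bracket -> illegal
(4,1): flips 3 -> legal
(4,2): flips 3 -> legal
(4,3): no bracket -> illegal
(4,4): no bracket -> illegal
B mobility = 9
-- W to move --
(0,0): no bracket -> illegal
(0,2): flips 1 -> legal
(0,3): flips 1 -> legal
(1,0): no bracket -> illegal
(1,5): flips 1 -> legal
(2,5): flips 1 -> legal
(3,4): flips 1 -> legal
(3,5): flips 1 -> legal
W mobility = 6

Answer: B=9 W=6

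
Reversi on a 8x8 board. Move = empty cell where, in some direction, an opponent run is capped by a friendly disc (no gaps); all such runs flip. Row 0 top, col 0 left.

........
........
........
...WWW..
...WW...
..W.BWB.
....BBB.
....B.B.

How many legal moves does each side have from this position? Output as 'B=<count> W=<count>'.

Answer: B=5 W=5

Derivation:
-- B to move --
(2,2): flips 3 -> legal
(2,3): no bracket -> illegal
(2,4): flips 2 -> legal
(2,5): no bracket -> illegal
(2,6): no bracket -> illegal
(3,2): flips 1 -> legal
(3,6): no bracket -> illegal
(4,1): no bracket -> illegal
(4,2): no bracket -> illegal
(4,5): flips 1 -> legal
(4,6): flips 1 -> legal
(5,1): no bracket -> illegal
(5,3): no bracket -> illegal
(6,1): no bracket -> illegal
(6,2): no bracket -> illegal
(6,3): no bracket -> illegal
B mobility = 5
-- W to move --
(4,5): no bracket -> illegal
(4,6): no bracket -> illegal
(4,7): no bracket -> illegal
(5,3): flips 1 -> legal
(5,7): flips 1 -> legal
(6,3): no bracket -> illegal
(6,7): no bracket -> illegal
(7,3): flips 1 -> legal
(7,5): flips 1 -> legal
(7,7): flips 1 -> legal
W mobility = 5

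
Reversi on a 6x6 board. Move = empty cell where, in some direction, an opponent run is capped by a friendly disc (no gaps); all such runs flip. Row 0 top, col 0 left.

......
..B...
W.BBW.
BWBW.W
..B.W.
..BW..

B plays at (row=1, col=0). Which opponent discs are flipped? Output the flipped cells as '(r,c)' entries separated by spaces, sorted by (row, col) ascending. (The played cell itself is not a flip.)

Answer: (2,0)

Derivation:
Dir NW: edge -> no flip
Dir N: first cell '.' (not opp) -> no flip
Dir NE: first cell '.' (not opp) -> no flip
Dir W: edge -> no flip
Dir E: first cell '.' (not opp) -> no flip
Dir SW: edge -> no flip
Dir S: opp run (2,0) capped by B -> flip
Dir SE: first cell '.' (not opp) -> no flip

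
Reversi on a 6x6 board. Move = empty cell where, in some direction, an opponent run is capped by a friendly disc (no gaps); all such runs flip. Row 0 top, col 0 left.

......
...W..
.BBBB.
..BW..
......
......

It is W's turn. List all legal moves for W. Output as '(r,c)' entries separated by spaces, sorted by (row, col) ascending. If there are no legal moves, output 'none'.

Answer: (1,1) (1,5) (3,1) (3,5)

Derivation:
(1,0): no bracket -> illegal
(1,1): flips 1 -> legal
(1,2): no bracket -> illegal
(1,4): no bracket -> illegal
(1,5): flips 1 -> legal
(2,0): no bracket -> illegal
(2,5): no bracket -> illegal
(3,0): no bracket -> illegal
(3,1): flips 2 -> legal
(3,4): no bracket -> illegal
(3,5): flips 1 -> legal
(4,1): no bracket -> illegal
(4,2): no bracket -> illegal
(4,3): no bracket -> illegal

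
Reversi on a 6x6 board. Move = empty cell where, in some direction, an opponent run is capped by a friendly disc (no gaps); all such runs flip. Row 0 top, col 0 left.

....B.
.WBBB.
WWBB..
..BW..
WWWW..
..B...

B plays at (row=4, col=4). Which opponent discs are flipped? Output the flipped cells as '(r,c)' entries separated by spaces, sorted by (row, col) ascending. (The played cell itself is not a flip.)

Answer: (3,3)

Derivation:
Dir NW: opp run (3,3) capped by B -> flip
Dir N: first cell '.' (not opp) -> no flip
Dir NE: first cell '.' (not opp) -> no flip
Dir W: opp run (4,3) (4,2) (4,1) (4,0), next=edge -> no flip
Dir E: first cell '.' (not opp) -> no flip
Dir SW: first cell '.' (not opp) -> no flip
Dir S: first cell '.' (not opp) -> no flip
Dir SE: first cell '.' (not opp) -> no flip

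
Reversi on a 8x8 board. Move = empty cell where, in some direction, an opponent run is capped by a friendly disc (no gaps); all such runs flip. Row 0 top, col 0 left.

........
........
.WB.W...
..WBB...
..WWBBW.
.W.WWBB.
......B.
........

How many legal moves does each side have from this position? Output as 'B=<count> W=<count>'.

-- B to move --
(1,0): no bracket -> illegal
(1,1): no bracket -> illegal
(1,2): no bracket -> illegal
(1,3): no bracket -> illegal
(1,4): flips 1 -> legal
(1,5): flips 1 -> legal
(2,0): flips 1 -> legal
(2,3): no bracket -> illegal
(2,5): no bracket -> illegal
(3,0): no bracket -> illegal
(3,1): flips 1 -> legal
(3,5): no bracket -> illegal
(3,6): flips 1 -> legal
(3,7): flips 1 -> legal
(4,0): no bracket -> illegal
(4,1): flips 2 -> legal
(4,7): flips 1 -> legal
(5,0): no bracket -> illegal
(5,2): flips 5 -> legal
(5,7): no bracket -> illegal
(6,0): flips 2 -> legal
(6,1): no bracket -> illegal
(6,2): flips 1 -> legal
(6,3): flips 3 -> legal
(6,4): flips 1 -> legal
(6,5): no bracket -> illegal
B mobility = 13
-- W to move --
(1,1): no bracket -> illegal
(1,2): flips 1 -> legal
(1,3): no bracket -> illegal
(2,3): flips 2 -> legal
(2,5): flips 1 -> legal
(3,1): no bracket -> illegal
(3,5): flips 3 -> legal
(3,6): flips 1 -> legal
(4,7): no bracket -> illegal
(5,7): flips 2 -> legal
(6,4): flips 1 -> legal
(6,5): no bracket -> illegal
(6,7): no bracket -> illegal
(7,5): no bracket -> illegal
(7,6): flips 2 -> legal
(7,7): no bracket -> illegal
W mobility = 8

Answer: B=13 W=8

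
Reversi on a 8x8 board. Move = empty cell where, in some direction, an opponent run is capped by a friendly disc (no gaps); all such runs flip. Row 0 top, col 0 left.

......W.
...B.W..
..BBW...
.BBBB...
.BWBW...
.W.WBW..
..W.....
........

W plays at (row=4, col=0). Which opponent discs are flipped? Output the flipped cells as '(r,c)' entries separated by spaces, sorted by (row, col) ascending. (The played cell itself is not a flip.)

Dir NW: edge -> no flip
Dir N: first cell '.' (not opp) -> no flip
Dir NE: opp run (3,1) (2,2) (1,3), next='.' -> no flip
Dir W: edge -> no flip
Dir E: opp run (4,1) capped by W -> flip
Dir SW: edge -> no flip
Dir S: first cell '.' (not opp) -> no flip
Dir SE: first cell 'W' (not opp) -> no flip

Answer: (4,1)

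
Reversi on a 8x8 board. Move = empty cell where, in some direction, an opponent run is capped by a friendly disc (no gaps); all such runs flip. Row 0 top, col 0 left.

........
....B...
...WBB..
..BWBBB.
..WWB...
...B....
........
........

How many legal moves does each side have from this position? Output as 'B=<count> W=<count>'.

Answer: B=8 W=13

Derivation:
-- B to move --
(1,2): flips 1 -> legal
(1,3): flips 3 -> legal
(2,2): flips 2 -> legal
(3,1): flips 1 -> legal
(4,1): flips 2 -> legal
(5,1): flips 2 -> legal
(5,2): flips 2 -> legal
(5,4): flips 1 -> legal
B mobility = 8
-- W to move --
(0,3): no bracket -> illegal
(0,4): no bracket -> illegal
(0,5): flips 1 -> legal
(1,3): no bracket -> illegal
(1,5): flips 1 -> legal
(1,6): flips 2 -> legal
(2,1): flips 1 -> legal
(2,2): flips 1 -> legal
(2,6): flips 2 -> legal
(2,7): no bracket -> illegal
(3,1): flips 1 -> legal
(3,7): flips 3 -> legal
(4,1): flips 1 -> legal
(4,5): flips 2 -> legal
(4,6): no bracket -> illegal
(4,7): no bracket -> illegal
(5,2): no bracket -> illegal
(5,4): no bracket -> illegal
(5,5): flips 1 -> legal
(6,2): no bracket -> illegal
(6,3): flips 1 -> legal
(6,4): flips 1 -> legal
W mobility = 13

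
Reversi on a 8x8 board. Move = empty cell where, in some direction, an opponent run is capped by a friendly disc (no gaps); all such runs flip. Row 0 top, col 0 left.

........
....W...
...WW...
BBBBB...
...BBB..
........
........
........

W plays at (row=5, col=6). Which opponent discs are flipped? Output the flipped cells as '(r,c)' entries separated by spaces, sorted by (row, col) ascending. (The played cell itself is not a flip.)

Answer: (3,4) (4,5)

Derivation:
Dir NW: opp run (4,5) (3,4) capped by W -> flip
Dir N: first cell '.' (not opp) -> no flip
Dir NE: first cell '.' (not opp) -> no flip
Dir W: first cell '.' (not opp) -> no flip
Dir E: first cell '.' (not opp) -> no flip
Dir SW: first cell '.' (not opp) -> no flip
Dir S: first cell '.' (not opp) -> no flip
Dir SE: first cell '.' (not opp) -> no flip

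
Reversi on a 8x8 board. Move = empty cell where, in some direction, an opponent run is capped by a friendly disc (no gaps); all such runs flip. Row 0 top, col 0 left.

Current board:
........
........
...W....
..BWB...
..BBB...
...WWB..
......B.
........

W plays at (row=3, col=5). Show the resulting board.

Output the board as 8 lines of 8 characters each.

Answer: ........
........
...W....
..BWWW..
..BBW...
...WWB..
......B.
........

Derivation:
Place W at (3,5); scan 8 dirs for brackets.
Dir NW: first cell '.' (not opp) -> no flip
Dir N: first cell '.' (not opp) -> no flip
Dir NE: first cell '.' (not opp) -> no flip
Dir W: opp run (3,4) capped by W -> flip
Dir E: first cell '.' (not opp) -> no flip
Dir SW: opp run (4,4) capped by W -> flip
Dir S: first cell '.' (not opp) -> no flip
Dir SE: first cell '.' (not opp) -> no flip
All flips: (3,4) (4,4)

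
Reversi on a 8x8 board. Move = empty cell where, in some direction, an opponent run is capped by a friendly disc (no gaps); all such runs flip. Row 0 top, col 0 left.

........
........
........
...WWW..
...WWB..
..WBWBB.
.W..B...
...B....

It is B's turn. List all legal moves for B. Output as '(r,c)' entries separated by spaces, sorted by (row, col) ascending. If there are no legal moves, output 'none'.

Answer: (2,2) (2,3) (2,4) (2,5) (2,6) (4,2) (5,1) (6,3)

Derivation:
(2,2): flips 2 -> legal
(2,3): flips 3 -> legal
(2,4): flips 3 -> legal
(2,5): flips 1 -> legal
(2,6): flips 2 -> legal
(3,2): no bracket -> illegal
(3,6): no bracket -> illegal
(4,1): no bracket -> illegal
(4,2): flips 2 -> legal
(4,6): no bracket -> illegal
(5,0): no bracket -> illegal
(5,1): flips 1 -> legal
(6,0): no bracket -> illegal
(6,2): no bracket -> illegal
(6,3): flips 1 -> legal
(6,5): no bracket -> illegal
(7,0): no bracket -> illegal
(7,1): no bracket -> illegal
(7,2): no bracket -> illegal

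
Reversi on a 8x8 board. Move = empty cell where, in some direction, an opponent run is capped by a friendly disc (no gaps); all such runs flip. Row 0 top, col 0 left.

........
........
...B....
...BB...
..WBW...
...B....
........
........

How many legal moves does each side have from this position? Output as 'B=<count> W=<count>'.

-- B to move --
(3,1): flips 1 -> legal
(3,2): no bracket -> illegal
(3,5): flips 1 -> legal
(4,1): flips 1 -> legal
(4,5): flips 1 -> legal
(5,1): flips 1 -> legal
(5,2): no bracket -> illegal
(5,4): flips 1 -> legal
(5,5): flips 1 -> legal
B mobility = 7
-- W to move --
(1,2): no bracket -> illegal
(1,3): no bracket -> illegal
(1,4): no bracket -> illegal
(2,2): flips 1 -> legal
(2,4): flips 2 -> legal
(2,5): no bracket -> illegal
(3,2): no bracket -> illegal
(3,5): no bracket -> illegal
(4,5): no bracket -> illegal
(5,2): no bracket -> illegal
(5,4): no bracket -> illegal
(6,2): flips 1 -> legal
(6,3): no bracket -> illegal
(6,4): flips 1 -> legal
W mobility = 4

Answer: B=7 W=4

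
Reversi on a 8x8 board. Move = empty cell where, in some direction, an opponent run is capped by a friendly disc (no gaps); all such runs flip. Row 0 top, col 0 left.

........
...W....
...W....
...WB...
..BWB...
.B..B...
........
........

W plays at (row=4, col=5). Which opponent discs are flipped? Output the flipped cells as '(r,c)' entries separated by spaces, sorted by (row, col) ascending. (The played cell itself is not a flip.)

Dir NW: opp run (3,4) capped by W -> flip
Dir N: first cell '.' (not opp) -> no flip
Dir NE: first cell '.' (not opp) -> no flip
Dir W: opp run (4,4) capped by W -> flip
Dir E: first cell '.' (not opp) -> no flip
Dir SW: opp run (5,4), next='.' -> no flip
Dir S: first cell '.' (not opp) -> no flip
Dir SE: first cell '.' (not opp) -> no flip

Answer: (3,4) (4,4)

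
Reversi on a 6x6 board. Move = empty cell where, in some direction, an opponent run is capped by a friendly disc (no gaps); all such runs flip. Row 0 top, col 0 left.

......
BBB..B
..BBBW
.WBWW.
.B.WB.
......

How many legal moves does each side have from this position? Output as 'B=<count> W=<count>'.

-- B to move --
(1,4): no bracket -> illegal
(2,0): no bracket -> illegal
(2,1): flips 1 -> legal
(3,0): flips 1 -> legal
(3,5): flips 3 -> legal
(4,0): flips 1 -> legal
(4,2): flips 2 -> legal
(4,5): flips 1 -> legal
(5,2): no bracket -> illegal
(5,3): flips 2 -> legal
(5,4): flips 1 -> legal
B mobility = 8
-- W to move --
(0,0): flips 2 -> legal
(0,1): flips 2 -> legal
(0,2): no bracket -> illegal
(0,3): no bracket -> illegal
(0,4): no bracket -> illegal
(0,5): flips 1 -> legal
(1,3): flips 2 -> legal
(1,4): flips 1 -> legal
(2,0): no bracket -> illegal
(2,1): flips 4 -> legal
(3,0): no bracket -> illegal
(3,5): no bracket -> illegal
(4,0): no bracket -> illegal
(4,2): no bracket -> illegal
(4,5): flips 1 -> legal
(5,0): no bracket -> illegal
(5,1): flips 1 -> legal
(5,2): no bracket -> illegal
(5,3): no bracket -> illegal
(5,4): flips 1 -> legal
(5,5): flips 1 -> legal
W mobility = 10

Answer: B=8 W=10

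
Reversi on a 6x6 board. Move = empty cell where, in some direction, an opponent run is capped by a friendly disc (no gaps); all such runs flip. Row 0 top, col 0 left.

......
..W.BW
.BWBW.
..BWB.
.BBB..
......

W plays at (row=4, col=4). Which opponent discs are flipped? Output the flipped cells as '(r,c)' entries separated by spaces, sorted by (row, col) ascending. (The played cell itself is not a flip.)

Answer: (3,4)

Derivation:
Dir NW: first cell 'W' (not opp) -> no flip
Dir N: opp run (3,4) capped by W -> flip
Dir NE: first cell '.' (not opp) -> no flip
Dir W: opp run (4,3) (4,2) (4,1), next='.' -> no flip
Dir E: first cell '.' (not opp) -> no flip
Dir SW: first cell '.' (not opp) -> no flip
Dir S: first cell '.' (not opp) -> no flip
Dir SE: first cell '.' (not opp) -> no flip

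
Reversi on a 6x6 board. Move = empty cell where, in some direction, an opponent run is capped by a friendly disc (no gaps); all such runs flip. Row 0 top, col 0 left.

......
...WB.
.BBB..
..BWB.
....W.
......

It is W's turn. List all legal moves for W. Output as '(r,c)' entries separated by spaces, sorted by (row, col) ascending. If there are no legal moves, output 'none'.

Answer: (1,1) (1,5) (2,4) (3,1) (3,5)

Derivation:
(0,3): no bracket -> illegal
(0,4): no bracket -> illegal
(0,5): no bracket -> illegal
(1,0): no bracket -> illegal
(1,1): flips 1 -> legal
(1,2): no bracket -> illegal
(1,5): flips 1 -> legal
(2,0): no bracket -> illegal
(2,4): flips 1 -> legal
(2,5): no bracket -> illegal
(3,0): no bracket -> illegal
(3,1): flips 2 -> legal
(3,5): flips 1 -> legal
(4,1): no bracket -> illegal
(4,2): no bracket -> illegal
(4,3): no bracket -> illegal
(4,5): no bracket -> illegal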